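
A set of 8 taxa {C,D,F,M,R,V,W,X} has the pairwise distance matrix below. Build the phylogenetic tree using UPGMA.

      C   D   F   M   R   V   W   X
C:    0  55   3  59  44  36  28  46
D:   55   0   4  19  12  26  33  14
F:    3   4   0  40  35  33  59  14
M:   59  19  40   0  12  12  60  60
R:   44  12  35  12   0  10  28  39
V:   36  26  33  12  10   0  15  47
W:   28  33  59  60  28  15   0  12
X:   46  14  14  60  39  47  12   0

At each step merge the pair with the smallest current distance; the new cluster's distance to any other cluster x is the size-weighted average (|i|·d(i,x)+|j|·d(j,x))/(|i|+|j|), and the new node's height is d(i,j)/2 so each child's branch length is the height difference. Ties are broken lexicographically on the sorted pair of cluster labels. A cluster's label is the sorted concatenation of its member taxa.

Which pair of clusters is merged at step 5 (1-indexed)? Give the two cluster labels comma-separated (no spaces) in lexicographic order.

D,MRV

step 1: merge (C,F) at d=3; branch lengths C→3/2, F→3/2; new cluster CF
  updated: d(CF,D)=59/2, d(CF,M)=99/2, d(CF,R)=79/2, d(CF,V)=69/2, d(CF,W)=87/2, d(CF,X)=30
step 2: merge (R,V) at d=10; branch lengths R→5, V→5; new cluster RV
  updated: d(CF,RV)=37, d(D,RV)=19, d(M,RV)=12, d(RV,W)=43/2, d(RV,X)=43
step 3: merge (M,RV) at d=12; branch lengths M→6, RV→1; new cluster MRV
  updated: d(CF,MRV)=247/6, d(D,MRV)=19, d(MRV,W)=103/3, d(MRV,X)=146/3
step 4: merge (W,X) at d=12; branch lengths W→6, X→6; new cluster WX
  updated: d(CF,WX)=147/4, d(D,WX)=47/2, d(MRV,WX)=83/2
step 5: merge (D,MRV) at d=19; branch lengths D→19/2, MRV→7/2; new cluster DMRV
  updated: d(CF,DMRV)=153/4, d(DMRV,WX)=37
step 6: merge (CF,WX) at d=147/4; branch lengths CF→135/8, WX→99/8; new cluster CFWX
  updated: d(CFWX,DMRV)=301/8
step 7: merge (CFWX,DMRV) at d=301/8; branch lengths CFWX→7/16, DMRV→149/16; new cluster CDFMRVWX
final tree: (((C:3/2,F:3/2):135/8,(W:6,X:6):99/8):7/16,(D:19/2,(M:6,(R:5,V:5):1):7/2):149/16)
total length: 84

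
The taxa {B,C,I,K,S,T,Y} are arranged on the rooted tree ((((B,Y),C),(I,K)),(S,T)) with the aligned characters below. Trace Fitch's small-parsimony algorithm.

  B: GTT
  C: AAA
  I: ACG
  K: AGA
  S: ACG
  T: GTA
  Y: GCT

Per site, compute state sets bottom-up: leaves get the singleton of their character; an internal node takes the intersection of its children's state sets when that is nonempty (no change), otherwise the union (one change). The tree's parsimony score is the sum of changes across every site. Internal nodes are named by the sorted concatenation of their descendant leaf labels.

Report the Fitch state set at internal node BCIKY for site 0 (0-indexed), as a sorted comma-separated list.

site 0, node BY: B={G} ∩ Y={G} → {G} (+0)
site 0, node BCY: BY={G} ∪ C={A} → {A,G} (+1)
site 0, node IK: I={A} ∩ K={A} → {A} (+0)
site 0, node BCIKY: BCY={A,G} ∩ IK={A} → {A} (+0)
site 0, node ST: S={A} ∪ T={G} → {A,G} (+1)
site 0, node BCIKSTY: BCIKY={A} ∩ ST={A,G} → {A} (+0)
site 1, node BY: B={T} ∪ Y={C} → {C,T} (+1)
site 1, node BCY: BY={C,T} ∪ C={A} → {A,C,T} (+1)
site 1, node IK: I={C} ∪ K={G} → {C,G} (+1)
site 1, node BCIKY: BCY={A,C,T} ∩ IK={C,G} → {C} (+0)
site 1, node ST: S={C} ∪ T={T} → {C,T} (+1)
site 1, node BCIKSTY: BCIKY={C} ∩ ST={C,T} → {C} (+0)
site 2, node BY: B={T} ∩ Y={T} → {T} (+0)
site 2, node BCY: BY={T} ∪ C={A} → {A,T} (+1)
site 2, node IK: I={G} ∪ K={A} → {A,G} (+1)
site 2, node BCIKY: BCY={A,T} ∩ IK={A,G} → {A} (+0)
site 2, node ST: S={G} ∪ T={A} → {A,G} (+1)
site 2, node BCIKSTY: BCIKY={A} ∩ ST={A,G} → {A} (+0)
per-site changes: [2, 4, 3]; total = 9

A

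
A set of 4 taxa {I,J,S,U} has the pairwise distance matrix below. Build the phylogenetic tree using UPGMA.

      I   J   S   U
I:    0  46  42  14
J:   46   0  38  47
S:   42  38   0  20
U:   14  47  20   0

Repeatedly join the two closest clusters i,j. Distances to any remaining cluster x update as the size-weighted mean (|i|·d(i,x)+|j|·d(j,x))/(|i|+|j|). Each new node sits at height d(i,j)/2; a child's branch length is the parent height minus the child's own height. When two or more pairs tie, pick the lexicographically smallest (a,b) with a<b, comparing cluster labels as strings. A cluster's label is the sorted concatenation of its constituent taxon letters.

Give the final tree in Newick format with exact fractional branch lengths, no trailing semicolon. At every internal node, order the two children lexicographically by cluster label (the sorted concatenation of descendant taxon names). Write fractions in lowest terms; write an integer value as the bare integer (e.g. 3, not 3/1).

1. join I+U (d=14) ⇒ IU; edges |I|=7, |U|=7
  updated: d(IU,J)=93/2, d(IU,S)=31
2. join IU+S (d=31) ⇒ ISU; edges |IU|=17/2, |S|=31/2
  updated: d(ISU,J)=131/3
3. join ISU+J (d=131/3) ⇒ IJSU; edges |ISU|=19/3, |J|=131/6
final tree: (((I:7,U:7):17/2,S:31/2):19/3,J:131/6)
total length: 397/6

(((I:7,U:7):17/2,S:31/2):19/3,J:131/6)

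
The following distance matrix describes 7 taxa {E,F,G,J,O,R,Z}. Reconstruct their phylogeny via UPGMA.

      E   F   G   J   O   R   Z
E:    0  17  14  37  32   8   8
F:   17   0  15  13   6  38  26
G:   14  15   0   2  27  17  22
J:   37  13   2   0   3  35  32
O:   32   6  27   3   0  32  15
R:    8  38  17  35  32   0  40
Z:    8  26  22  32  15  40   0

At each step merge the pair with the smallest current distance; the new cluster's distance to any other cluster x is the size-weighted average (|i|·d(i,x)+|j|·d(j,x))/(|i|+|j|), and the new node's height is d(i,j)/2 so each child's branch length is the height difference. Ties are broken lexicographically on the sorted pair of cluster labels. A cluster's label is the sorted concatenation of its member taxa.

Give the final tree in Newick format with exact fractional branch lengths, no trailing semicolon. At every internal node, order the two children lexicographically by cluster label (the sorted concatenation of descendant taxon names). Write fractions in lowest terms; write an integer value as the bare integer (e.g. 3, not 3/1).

iteration 1: select G,J (d=2); attach at lengths (1, 1); label the merged cluster GJ
  updated: d(E,GJ)=51/2, d(F,GJ)=14, d(GJ,O)=15, d(GJ,R)=26, d(GJ,Z)=27
iteration 2: select F,O (d=6); attach at lengths (3, 3); label the merged cluster FO
  updated: d(E,FO)=49/2, d(FO,GJ)=29/2, d(FO,R)=35, d(FO,Z)=41/2
iteration 3: select E,R (d=8); attach at lengths (4, 4); label the merged cluster ER
  updated: d(ER,FO)=119/4, d(ER,GJ)=103/4, d(ER,Z)=24
iteration 4: select FO,GJ (d=29/2); attach at lengths (17/4, 25/4); label the merged cluster FGJO
  updated: d(ER,FGJO)=111/4, d(FGJO,Z)=95/4
iteration 5: select FGJO,Z (d=95/4); attach at lengths (37/8, 95/8); label the merged cluster FGJOZ
  updated: d(ER,FGJOZ)=27
iteration 6: select ER,FGJOZ (d=27); attach at lengths (19/2, 13/8); label the merged cluster EFGJORZ
final tree: ((E:4,R:4):19/2,(((F:3,O:3):17/4,(G:1,J:1):25/4):37/8,Z:95/8):13/8)
total length: 433/8

((E:4,R:4):19/2,(((F:3,O:3):17/4,(G:1,J:1):25/4):37/8,Z:95/8):13/8)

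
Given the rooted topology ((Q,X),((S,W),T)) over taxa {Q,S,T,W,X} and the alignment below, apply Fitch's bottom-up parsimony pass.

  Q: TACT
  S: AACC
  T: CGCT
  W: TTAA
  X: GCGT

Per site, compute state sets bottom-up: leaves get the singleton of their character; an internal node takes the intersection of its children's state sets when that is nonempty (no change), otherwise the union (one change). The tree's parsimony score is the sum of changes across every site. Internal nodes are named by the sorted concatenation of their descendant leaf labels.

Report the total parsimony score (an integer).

10

[col 0] QX: children Q:{T}, X:{G} ∪→ {G,T}; cost 1
[col 0] SW: children S:{A}, W:{T} ∪→ {A,T}; cost 1
[col 0] STW: children SW:{A,T}, T:{C} ∪→ {A,C,T}; cost 1
[col 0] QSTWX: children QX:{G,T}, STW:{A,C,T} ∩→ {T}; cost 0
[col 1] QX: children Q:{A}, X:{C} ∪→ {A,C}; cost 1
[col 1] SW: children S:{A}, W:{T} ∪→ {A,T}; cost 1
[col 1] STW: children SW:{A,T}, T:{G} ∪→ {A,G,T}; cost 1
[col 1] QSTWX: children QX:{A,C}, STW:{A,G,T} ∩→ {A}; cost 0
[col 2] QX: children Q:{C}, X:{G} ∪→ {C,G}; cost 1
[col 2] SW: children S:{C}, W:{A} ∪→ {A,C}; cost 1
[col 2] STW: children SW:{A,C}, T:{C} ∩→ {C}; cost 0
[col 2] QSTWX: children QX:{C,G}, STW:{C} ∩→ {C}; cost 0
[col 3] QX: children Q:{T}, X:{T} ∩→ {T}; cost 0
[col 3] SW: children S:{C}, W:{A} ∪→ {A,C}; cost 1
[col 3] STW: children SW:{A,C}, T:{T} ∪→ {A,C,T}; cost 1
[col 3] QSTWX: children QX:{T}, STW:{A,C,T} ∩→ {T}; cost 0
per-site changes: [3, 3, 2, 2]; total = 10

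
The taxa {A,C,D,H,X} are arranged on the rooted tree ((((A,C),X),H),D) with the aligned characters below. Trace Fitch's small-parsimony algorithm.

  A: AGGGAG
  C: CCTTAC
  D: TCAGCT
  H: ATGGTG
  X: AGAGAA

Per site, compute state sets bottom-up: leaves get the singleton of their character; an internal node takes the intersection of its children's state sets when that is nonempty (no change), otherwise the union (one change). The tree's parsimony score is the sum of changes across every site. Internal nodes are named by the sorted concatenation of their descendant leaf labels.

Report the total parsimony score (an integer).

site 0, node AC: A={A} ∪ C={C} → {A,C} (+1)
site 0, node ACX: AC={A,C} ∩ X={A} → {A} (+0)
site 0, node ACHX: ACX={A} ∩ H={A} → {A} (+0)
site 0, node ACDHX: ACHX={A} ∪ D={T} → {A,T} (+1)
site 1, node AC: A={G} ∪ C={C} → {C,G} (+1)
site 1, node ACX: AC={C,G} ∩ X={G} → {G} (+0)
site 1, node ACHX: ACX={G} ∪ H={T} → {G,T} (+1)
site 1, node ACDHX: ACHX={G,T} ∪ D={C} → {C,G,T} (+1)
site 2, node AC: A={G} ∪ C={T} → {G,T} (+1)
site 2, node ACX: AC={G,T} ∪ X={A} → {A,G,T} (+1)
site 2, node ACHX: ACX={A,G,T} ∩ H={G} → {G} (+0)
site 2, node ACDHX: ACHX={G} ∪ D={A} → {A,G} (+1)
site 3, node AC: A={G} ∪ C={T} → {G,T} (+1)
site 3, node ACX: AC={G,T} ∩ X={G} → {G} (+0)
site 3, node ACHX: ACX={G} ∩ H={G} → {G} (+0)
site 3, node ACDHX: ACHX={G} ∩ D={G} → {G} (+0)
site 4, node AC: A={A} ∩ C={A} → {A} (+0)
site 4, node ACX: AC={A} ∩ X={A} → {A} (+0)
site 4, node ACHX: ACX={A} ∪ H={T} → {A,T} (+1)
site 4, node ACDHX: ACHX={A,T} ∪ D={C} → {A,C,T} (+1)
site 5, node AC: A={G} ∪ C={C} → {C,G} (+1)
site 5, node ACX: AC={C,G} ∪ X={A} → {A,C,G} (+1)
site 5, node ACHX: ACX={A,C,G} ∩ H={G} → {G} (+0)
site 5, node ACDHX: ACHX={G} ∪ D={T} → {G,T} (+1)
per-site changes: [2, 3, 3, 1, 2, 3]; total = 14

14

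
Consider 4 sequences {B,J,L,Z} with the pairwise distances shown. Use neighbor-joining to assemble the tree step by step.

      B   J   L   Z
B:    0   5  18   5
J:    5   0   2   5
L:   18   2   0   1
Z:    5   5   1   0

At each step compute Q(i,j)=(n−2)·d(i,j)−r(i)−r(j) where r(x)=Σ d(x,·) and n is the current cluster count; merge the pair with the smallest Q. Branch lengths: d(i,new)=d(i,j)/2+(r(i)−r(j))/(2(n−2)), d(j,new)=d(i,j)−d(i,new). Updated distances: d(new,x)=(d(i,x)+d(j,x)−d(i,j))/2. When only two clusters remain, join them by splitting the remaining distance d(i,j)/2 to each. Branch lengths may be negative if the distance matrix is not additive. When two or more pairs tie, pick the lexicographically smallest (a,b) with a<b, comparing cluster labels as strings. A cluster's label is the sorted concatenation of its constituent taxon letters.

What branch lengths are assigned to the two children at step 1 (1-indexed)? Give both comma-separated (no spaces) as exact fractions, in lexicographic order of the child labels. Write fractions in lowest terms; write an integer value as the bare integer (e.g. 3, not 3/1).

13/2,-3/2

1. join B+J (d=5, Q=-30) ⇒ BJ; edges |B|=13/2, |J|=-3/2
  updated: d(BJ,L)=15/2, d(BJ,Z)=5/2
2. join BJ+L (d=15/2, Q=-11) ⇒ BJL; edges |BJ|=9/2, |L|=3
  updated: d(BJL,Z)=-2
3. join BJL+Z (d=-2) ⇒ BJLZ; edges |BJL|=-1, |Z|=-1
final tree: (((B:13/2,J:-3/2):9/2,L:3):-1,Z:-1)
total length: 21/2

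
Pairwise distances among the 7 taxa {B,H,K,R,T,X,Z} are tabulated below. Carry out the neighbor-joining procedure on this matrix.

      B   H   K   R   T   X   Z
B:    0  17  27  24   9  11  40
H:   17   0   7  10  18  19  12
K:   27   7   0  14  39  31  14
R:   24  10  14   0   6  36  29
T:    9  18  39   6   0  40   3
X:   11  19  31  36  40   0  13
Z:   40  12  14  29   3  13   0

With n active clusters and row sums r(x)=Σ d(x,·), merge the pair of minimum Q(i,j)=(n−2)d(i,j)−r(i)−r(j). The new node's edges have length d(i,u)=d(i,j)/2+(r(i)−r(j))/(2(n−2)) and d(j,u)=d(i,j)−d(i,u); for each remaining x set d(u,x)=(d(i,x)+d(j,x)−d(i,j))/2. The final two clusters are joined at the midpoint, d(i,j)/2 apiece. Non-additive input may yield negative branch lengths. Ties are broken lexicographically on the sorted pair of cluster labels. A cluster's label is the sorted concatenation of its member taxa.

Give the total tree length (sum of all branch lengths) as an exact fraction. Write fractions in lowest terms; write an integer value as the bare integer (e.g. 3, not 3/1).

step 1: merge (B,X) at d=11, Q=-223; branch lengths B→33/10, X→77/10; new cluster BX
  updated: d(BX,H)=25/2, d(BX,K)=47/2, d(BX,R)=49/2, d(BX,T)=19, d(BX,Z)=21
step 2: merge (T,Z) at d=3, Q=-152; branch lengths T→9/4, Z→3/4; new cluster TZ
  updated: d(BX,TZ)=37/2, d(H,TZ)=27/2, d(K,TZ)=25, d(R,TZ)=16
step 3: merge (BX,TZ) at d=37/2, Q=-193/2; branch lengths BX→41/4, TZ→33/4; new cluster BTXZ
  updated: d(BTXZ,H)=15/4, d(BTXZ,K)=15, d(BTXZ,R)=11
step 4: merge (BTXZ,H) at d=15/4, Q=-43; branch lengths BTXZ→33/8, H→-3/8; new cluster BHTXZ
  updated: d(BHTXZ,K)=73/8, d(BHTXZ,R)=69/8
step 5: merge (BHTXZ,K) at d=73/8, Q=-127/4; branch lengths BHTXZ→15/8, K→29/4; new cluster BHKTXZ
  updated: d(BHKTXZ,R)=27/4
step 6: merge (BHKTXZ,R) at d=27/4; branch lengths BHKTXZ→27/8, R→27/8; new cluster BHKRTXZ
final tree: (((((B:33/10,X:77/10):41/4,(T:9/4,Z:3/4):33/4):33/8,H:-3/8):15/8,K:29/4):27/8,R:27/8)
total length: 417/8

417/8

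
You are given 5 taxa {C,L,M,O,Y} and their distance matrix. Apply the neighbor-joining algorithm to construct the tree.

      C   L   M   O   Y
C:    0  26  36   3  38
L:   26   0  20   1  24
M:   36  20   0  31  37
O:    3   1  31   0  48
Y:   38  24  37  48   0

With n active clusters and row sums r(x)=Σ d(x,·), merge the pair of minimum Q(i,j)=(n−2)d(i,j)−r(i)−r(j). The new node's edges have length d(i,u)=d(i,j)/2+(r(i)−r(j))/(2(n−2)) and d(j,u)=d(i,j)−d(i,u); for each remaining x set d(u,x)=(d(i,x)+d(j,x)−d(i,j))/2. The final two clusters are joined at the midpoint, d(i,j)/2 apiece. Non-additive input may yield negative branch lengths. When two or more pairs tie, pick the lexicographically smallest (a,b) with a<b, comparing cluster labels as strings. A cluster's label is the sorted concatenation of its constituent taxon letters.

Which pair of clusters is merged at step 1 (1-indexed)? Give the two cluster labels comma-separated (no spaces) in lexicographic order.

C,O

1. join C+O (d=3, Q=-177) ⇒ CO; edges |C|=29/6, |O|=-11/6
  updated: d(CO,L)=12, d(CO,M)=32, d(CO,Y)=83/2
2. join CO+L (d=12, Q=-235/2) ⇒ CLO; edges |CO|=107/8, |L|=-11/8
  updated: d(CLO,M)=20, d(CLO,Y)=107/4
3. join CLO+M (d=20, Q=-335/4) ⇒ CLMO; edges |CLO|=39/8, |M|=121/8
  updated: d(CLMO,Y)=175/8
4. join CLMO+Y (d=175/8) ⇒ CLMOY; edges |CLMO|=175/16, |Y|=175/16
final tree: ((((C:29/6,O:-11/6):107/8,L:-11/8):39/8,M:121/8):175/16,Y:175/16)
total length: 455/8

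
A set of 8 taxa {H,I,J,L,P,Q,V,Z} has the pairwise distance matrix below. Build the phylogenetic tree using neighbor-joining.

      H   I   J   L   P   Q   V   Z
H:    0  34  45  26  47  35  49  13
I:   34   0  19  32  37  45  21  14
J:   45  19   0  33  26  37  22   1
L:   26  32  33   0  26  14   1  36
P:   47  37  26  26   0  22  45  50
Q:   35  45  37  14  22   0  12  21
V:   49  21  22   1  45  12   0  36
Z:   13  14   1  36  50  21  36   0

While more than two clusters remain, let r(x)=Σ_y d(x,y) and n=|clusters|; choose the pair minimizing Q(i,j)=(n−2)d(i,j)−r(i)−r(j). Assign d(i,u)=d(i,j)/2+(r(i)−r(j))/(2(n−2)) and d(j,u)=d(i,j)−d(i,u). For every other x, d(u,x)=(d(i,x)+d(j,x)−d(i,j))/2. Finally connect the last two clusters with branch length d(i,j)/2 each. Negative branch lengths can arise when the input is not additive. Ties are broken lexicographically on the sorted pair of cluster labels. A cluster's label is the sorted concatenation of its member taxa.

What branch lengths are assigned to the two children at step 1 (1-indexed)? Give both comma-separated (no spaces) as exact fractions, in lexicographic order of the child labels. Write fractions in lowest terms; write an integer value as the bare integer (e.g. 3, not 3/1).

iteration 1: select J,Z (d=1, Q=-348); attach at lengths (3/2, -1/2); label the merged cluster JZ
  updated: d(H,JZ)=57/2, d(I,JZ)=16, d(JZ,L)=34, d(JZ,P)=75/2, d(JZ,Q)=57/2, d(JZ,V)=57/2
iteration 2: select L,V (d=1, Q=-569/2); attach at lengths (-37/20, 57/20); label the merged cluster LV
  updated: d(H,LV)=37, d(I,LV)=26, d(JZ,LV)=123/4, d(LV,P)=35, d(LV,Q)=25/2
iteration 3: select I,JZ (d=16, Q=-941/4); attach at lengths (323/32, 189/32); label the merged cluster IJZ
  updated: d(H,IJZ)=93/4, d(IJZ,LV)=163/8, d(IJZ,P)=117/4, d(IJZ,Q)=115/4
iteration 4: select H,IJZ (d=93/4, Q=-1393/8); attach at lengths (883/48, 233/48); label the merged cluster HIJZ
  updated: d(HIJZ,LV)=273/16, d(HIJZ,P)=53/2, d(HIJZ,Q)=81/4
iteration 5: select HIJZ,P (d=53/2, Q=-1509/16); attach at lengths (533/64, 1163/64); label the merged cluster HIJPZ
  updated: d(HIJPZ,LV)=409/32, d(HIJPZ,Q)=63/8
iteration 6: select HIJPZ,LV (d=409/32, Q=-1061/32); attach at lengths (261/64, 557/64); label the merged cluster HIJLPVZ
  updated: d(HIJLPVZ,Q)=243/64
iteration 7: select HIJLPVZ,Q (d=243/64); attach at lengths (243/128, 243/128); label the merged cluster HIJLPQVZ
final tree: ((((H:883/48,(I:323/32,(J:3/2,Z:-1/2):189/32):233/48):533/64,P:1163/64):261/64,(L:-37/20,V:57/20):557/64):243/128,Q:243/128)
total length: 5397/64

3/2,-1/2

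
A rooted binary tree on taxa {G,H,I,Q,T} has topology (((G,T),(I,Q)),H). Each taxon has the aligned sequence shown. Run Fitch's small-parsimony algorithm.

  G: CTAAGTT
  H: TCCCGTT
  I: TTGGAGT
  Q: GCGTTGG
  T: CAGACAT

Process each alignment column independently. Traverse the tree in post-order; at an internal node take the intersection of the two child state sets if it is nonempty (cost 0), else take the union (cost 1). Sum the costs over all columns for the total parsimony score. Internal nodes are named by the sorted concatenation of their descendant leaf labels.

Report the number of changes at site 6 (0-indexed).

site 0, node GT: G={C} ∩ T={C} → {C} (+0)
site 0, node IQ: I={T} ∪ Q={G} → {G,T} (+1)
site 0, node GIQT: GT={C} ∪ IQ={G,T} → {C,G,T} (+1)
site 0, node GHIQT: GIQT={C,G,T} ∩ H={T} → {T} (+0)
site 1, node GT: G={T} ∪ T={A} → {A,T} (+1)
site 1, node IQ: I={T} ∪ Q={C} → {C,T} (+1)
site 1, node GIQT: GT={A,T} ∩ IQ={C,T} → {T} (+0)
site 1, node GHIQT: GIQT={T} ∪ H={C} → {C,T} (+1)
site 2, node GT: G={A} ∪ T={G} → {A,G} (+1)
site 2, node IQ: I={G} ∩ Q={G} → {G} (+0)
site 2, node GIQT: GT={A,G} ∩ IQ={G} → {G} (+0)
site 2, node GHIQT: GIQT={G} ∪ H={C} → {C,G} (+1)
site 3, node GT: G={A} ∩ T={A} → {A} (+0)
site 3, node IQ: I={G} ∪ Q={T} → {G,T} (+1)
site 3, node GIQT: GT={A} ∪ IQ={G,T} → {A,G,T} (+1)
site 3, node GHIQT: GIQT={A,G,T} ∪ H={C} → {A,C,G,T} (+1)
site 4, node GT: G={G} ∪ T={C} → {C,G} (+1)
site 4, node IQ: I={A} ∪ Q={T} → {A,T} (+1)
site 4, node GIQT: GT={C,G} ∪ IQ={A,T} → {A,C,G,T} (+1)
site 4, node GHIQT: GIQT={A,C,G,T} ∩ H={G} → {G} (+0)
site 5, node GT: G={T} ∪ T={A} → {A,T} (+1)
site 5, node IQ: I={G} ∩ Q={G} → {G} (+0)
site 5, node GIQT: GT={A,T} ∪ IQ={G} → {A,G,T} (+1)
site 5, node GHIQT: GIQT={A,G,T} ∩ H={T} → {T} (+0)
site 6, node GT: G={T} ∩ T={T} → {T} (+0)
site 6, node IQ: I={T} ∪ Q={G} → {G,T} (+1)
site 6, node GIQT: GT={T} ∩ IQ={G,T} → {T} (+0)
site 6, node GHIQT: GIQT={T} ∩ H={T} → {T} (+0)
per-site changes: [2, 3, 2, 3, 3, 2, 1]; total = 16

1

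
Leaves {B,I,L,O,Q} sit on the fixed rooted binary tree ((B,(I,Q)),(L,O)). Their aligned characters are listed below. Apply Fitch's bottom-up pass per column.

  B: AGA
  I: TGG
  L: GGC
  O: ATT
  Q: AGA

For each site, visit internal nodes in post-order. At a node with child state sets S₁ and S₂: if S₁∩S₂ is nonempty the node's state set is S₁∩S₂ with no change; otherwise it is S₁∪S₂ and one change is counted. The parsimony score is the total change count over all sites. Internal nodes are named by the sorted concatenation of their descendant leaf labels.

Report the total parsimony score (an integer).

IQ@0: {T} ∪ {A} = {A,T} (union, +1)
BIQ@0: {A} ∩ {A,T} = {A} (intersection, +0)
LO@0: {G} ∪ {A} = {A,G} (union, +1)
BILOQ@0: {A} ∩ {A,G} = {A} (intersection, +0)
IQ@1: {G} ∩ {G} = {G} (intersection, +0)
BIQ@1: {G} ∩ {G} = {G} (intersection, +0)
LO@1: {G} ∪ {T} = {G,T} (union, +1)
BILOQ@1: {G} ∩ {G,T} = {G} (intersection, +0)
IQ@2: {G} ∪ {A} = {A,G} (union, +1)
BIQ@2: {A} ∩ {A,G} = {A} (intersection, +0)
LO@2: {C} ∪ {T} = {C,T} (union, +1)
BILOQ@2: {A} ∪ {C,T} = {A,C,T} (union, +1)
per-site changes: [2, 1, 3]; total = 6

6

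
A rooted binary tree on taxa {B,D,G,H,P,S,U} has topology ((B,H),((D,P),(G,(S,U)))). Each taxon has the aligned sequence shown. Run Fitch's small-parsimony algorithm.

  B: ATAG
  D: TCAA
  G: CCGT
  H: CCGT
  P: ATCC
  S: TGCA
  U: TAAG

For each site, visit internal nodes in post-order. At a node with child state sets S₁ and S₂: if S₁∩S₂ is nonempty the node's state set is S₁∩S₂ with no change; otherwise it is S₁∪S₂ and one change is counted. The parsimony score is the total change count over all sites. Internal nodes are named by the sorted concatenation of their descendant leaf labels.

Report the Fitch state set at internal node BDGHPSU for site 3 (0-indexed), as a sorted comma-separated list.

A,G,T

[col 0] BH: children B:{A}, H:{C} ∪→ {A,C}; cost 1
[col 0] DP: children D:{T}, P:{A} ∪→ {A,T}; cost 1
[col 0] SU: children S:{T}, U:{T} ∩→ {T}; cost 0
[col 0] GSU: children G:{C}, SU:{T} ∪→ {C,T}; cost 1
[col 0] DGPSU: children DP:{A,T}, GSU:{C,T} ∩→ {T}; cost 0
[col 0] BDGHPSU: children BH:{A,C}, DGPSU:{T} ∪→ {A,C,T}; cost 1
[col 1] BH: children B:{T}, H:{C} ∪→ {C,T}; cost 1
[col 1] DP: children D:{C}, P:{T} ∪→ {C,T}; cost 1
[col 1] SU: children S:{G}, U:{A} ∪→ {A,G}; cost 1
[col 1] GSU: children G:{C}, SU:{A,G} ∪→ {A,C,G}; cost 1
[col 1] DGPSU: children DP:{C,T}, GSU:{A,C,G} ∩→ {C}; cost 0
[col 1] BDGHPSU: children BH:{C,T}, DGPSU:{C} ∩→ {C}; cost 0
[col 2] BH: children B:{A}, H:{G} ∪→ {A,G}; cost 1
[col 2] DP: children D:{A}, P:{C} ∪→ {A,C}; cost 1
[col 2] SU: children S:{C}, U:{A} ∪→ {A,C}; cost 1
[col 2] GSU: children G:{G}, SU:{A,C} ∪→ {A,C,G}; cost 1
[col 2] DGPSU: children DP:{A,C}, GSU:{A,C,G} ∩→ {A,C}; cost 0
[col 2] BDGHPSU: children BH:{A,G}, DGPSU:{A,C} ∩→ {A}; cost 0
[col 3] BH: children B:{G}, H:{T} ∪→ {G,T}; cost 1
[col 3] DP: children D:{A}, P:{C} ∪→ {A,C}; cost 1
[col 3] SU: children S:{A}, U:{G} ∪→ {A,G}; cost 1
[col 3] GSU: children G:{T}, SU:{A,G} ∪→ {A,G,T}; cost 1
[col 3] DGPSU: children DP:{A,C}, GSU:{A,G,T} ∩→ {A}; cost 0
[col 3] BDGHPSU: children BH:{G,T}, DGPSU:{A} ∪→ {A,G,T}; cost 1
per-site changes: [4, 4, 4, 5]; total = 17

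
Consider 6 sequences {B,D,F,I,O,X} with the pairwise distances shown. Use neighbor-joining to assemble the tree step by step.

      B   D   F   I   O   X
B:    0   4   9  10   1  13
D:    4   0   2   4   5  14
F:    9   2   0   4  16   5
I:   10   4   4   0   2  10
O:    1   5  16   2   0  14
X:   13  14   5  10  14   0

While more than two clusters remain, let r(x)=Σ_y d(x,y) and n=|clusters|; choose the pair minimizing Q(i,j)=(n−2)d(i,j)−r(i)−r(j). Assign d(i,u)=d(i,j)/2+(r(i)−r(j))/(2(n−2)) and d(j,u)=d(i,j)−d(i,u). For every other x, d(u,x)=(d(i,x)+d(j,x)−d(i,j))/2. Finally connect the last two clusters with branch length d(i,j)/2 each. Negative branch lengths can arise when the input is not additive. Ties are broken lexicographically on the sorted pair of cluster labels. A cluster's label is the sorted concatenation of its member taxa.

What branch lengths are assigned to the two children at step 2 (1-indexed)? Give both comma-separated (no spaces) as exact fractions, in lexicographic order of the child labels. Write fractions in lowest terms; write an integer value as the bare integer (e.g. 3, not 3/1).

1,0

step 1: merge (F,X) at d=5, Q=-72; branch lengths F→0, X→5; new cluster FX
  updated: d(B,FX)=17/2, d(D,FX)=11/2, d(FX,I)=9/2, d(FX,O)=25/2
step 2: merge (B,O) at d=1, Q=-41; branch lengths B→1, O→0; new cluster BO
  updated: d(BO,D)=4, d(BO,FX)=10, d(BO,I)=11/2
step 3: merge (BO,D) at d=4, Q=-25; branch lengths BO→7/2, D→1/2; new cluster BDO
  updated: d(BDO,FX)=23/4, d(BDO,I)=11/4
step 4: merge (BDO,FX) at d=23/4, Q=-13; branch lengths BDO→2, FX→15/4; new cluster BDFOX
  updated: d(BDFOX,I)=3/4
step 5: merge (BDFOX,I) at d=3/4; branch lengths BDFOX→3/8, I→3/8; new cluster BDFIOX
final tree: ((((B:1,O:0):7/2,D:1/2):2,(F:0,X:5):15/4):3/8,I:3/8)
total length: 33/2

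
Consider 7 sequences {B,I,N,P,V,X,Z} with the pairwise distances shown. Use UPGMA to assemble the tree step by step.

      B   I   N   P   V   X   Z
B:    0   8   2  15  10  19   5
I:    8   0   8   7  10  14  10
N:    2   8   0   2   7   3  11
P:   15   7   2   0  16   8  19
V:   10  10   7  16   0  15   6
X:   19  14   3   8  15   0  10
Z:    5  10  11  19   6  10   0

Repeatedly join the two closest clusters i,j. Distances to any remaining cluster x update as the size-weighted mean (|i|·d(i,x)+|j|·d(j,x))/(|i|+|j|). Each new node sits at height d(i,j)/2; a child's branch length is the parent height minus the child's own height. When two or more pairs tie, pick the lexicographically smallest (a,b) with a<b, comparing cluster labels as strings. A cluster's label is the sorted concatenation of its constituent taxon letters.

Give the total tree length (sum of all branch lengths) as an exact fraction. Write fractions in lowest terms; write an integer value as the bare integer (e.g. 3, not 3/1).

229/8

step 1: merge (B,N) at d=2; branch lengths B→1, N→1; new cluster BN
  updated: d(BN,I)=8, d(BN,P)=17/2, d(BN,V)=17/2, d(BN,X)=11, d(BN,Z)=8
step 2: merge (V,Z) at d=6; branch lengths V→3, Z→3; new cluster VZ
  updated: d(BN,VZ)=33/4, d(I,VZ)=10, d(P,VZ)=35/2, d(VZ,X)=25/2
step 3: merge (I,P) at d=7; branch lengths I→7/2, P→7/2; new cluster IP
  updated: d(BN,IP)=33/4, d(IP,VZ)=55/4, d(IP,X)=11
step 4: merge (BN,IP) at d=33/4; branch lengths BN→25/8, IP→5/8; new cluster BINP
  updated: d(BINP,VZ)=11, d(BINP,X)=11
step 5: merge (BINP,VZ) at d=11; branch lengths BINP→11/8, VZ→5/2; new cluster BINPVZ
  updated: d(BINPVZ,X)=23/2
step 6: merge (BINPVZ,X) at d=23/2; branch lengths BINPVZ→1/4, X→23/4; new cluster BINPVXZ
final tree: ((((B:1,N:1):25/8,(I:7/2,P:7/2):5/8):11/8,(V:3,Z:3):5/2):1/4,X:23/4)
total length: 229/8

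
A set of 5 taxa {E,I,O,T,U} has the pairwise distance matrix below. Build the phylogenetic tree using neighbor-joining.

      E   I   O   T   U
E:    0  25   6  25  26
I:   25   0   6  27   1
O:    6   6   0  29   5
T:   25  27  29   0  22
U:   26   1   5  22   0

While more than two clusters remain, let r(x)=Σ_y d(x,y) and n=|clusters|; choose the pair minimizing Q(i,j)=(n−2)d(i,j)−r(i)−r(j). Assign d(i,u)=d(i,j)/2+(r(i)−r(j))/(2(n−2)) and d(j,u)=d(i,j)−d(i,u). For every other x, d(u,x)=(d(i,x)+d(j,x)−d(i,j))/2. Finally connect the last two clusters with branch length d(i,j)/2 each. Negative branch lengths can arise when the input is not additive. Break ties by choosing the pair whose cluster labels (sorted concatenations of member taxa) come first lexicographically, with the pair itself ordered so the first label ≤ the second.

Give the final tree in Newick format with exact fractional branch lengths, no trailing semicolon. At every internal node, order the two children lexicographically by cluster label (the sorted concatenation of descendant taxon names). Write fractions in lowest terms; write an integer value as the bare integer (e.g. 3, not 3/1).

iteration 1: select E,O (d=6, Q=-110); attach at lengths (9, -3); label the merged cluster EO
  updated: d(EO,I)=25/2, d(EO,T)=24, d(EO,U)=25/2
iteration 2: select EO,T (d=24, Q=-74); attach at lengths (6, 18); label the merged cluster EOT
  updated: d(EOT,I)=31/4, d(EOT,U)=21/4
iteration 3: select EOT,I (d=31/4, Q=-14); attach at lengths (6, 7/4); label the merged cluster EIOT
  updated: d(EIOT,U)=-3/4
iteration 4: select EIOT,U (d=-3/4); attach at lengths (-3/8, -3/8); label the merged cluster EIOTU
final tree: ((((E:9,O:-3):6,T:18):6,I:7/4):-3/8,U:-3/8)
total length: 37

((((E:9,O:-3):6,T:18):6,I:7/4):-3/8,U:-3/8)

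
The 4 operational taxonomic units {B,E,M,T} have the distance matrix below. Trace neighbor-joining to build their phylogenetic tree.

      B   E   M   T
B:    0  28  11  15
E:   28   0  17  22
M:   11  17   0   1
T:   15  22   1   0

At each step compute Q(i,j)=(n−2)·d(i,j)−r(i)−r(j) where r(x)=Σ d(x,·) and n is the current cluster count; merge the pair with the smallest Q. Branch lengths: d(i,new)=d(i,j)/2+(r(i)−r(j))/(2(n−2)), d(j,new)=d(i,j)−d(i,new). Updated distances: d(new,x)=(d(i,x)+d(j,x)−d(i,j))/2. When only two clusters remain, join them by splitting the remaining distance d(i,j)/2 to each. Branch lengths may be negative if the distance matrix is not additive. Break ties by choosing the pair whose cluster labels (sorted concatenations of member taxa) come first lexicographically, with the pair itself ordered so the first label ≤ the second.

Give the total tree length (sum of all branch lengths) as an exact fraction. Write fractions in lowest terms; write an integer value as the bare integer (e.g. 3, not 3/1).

123/4

1. join B+E (d=28, Q=-65) ⇒ BE; edges |B|=43/4, |E|=69/4
  updated: d(BE,M)=0, d(BE,T)=9/2
2. join BE+M (d=0, Q=-11/2) ⇒ BEM; edges |BE|=7/4, |M|=-7/4
  updated: d(BEM,T)=11/4
3. join BEM+T (d=11/4) ⇒ BEMT; edges |BEM|=11/8, |T|=11/8
final tree: (((B:43/4,E:69/4):7/4,M:-7/4):11/8,T:11/8)
total length: 123/4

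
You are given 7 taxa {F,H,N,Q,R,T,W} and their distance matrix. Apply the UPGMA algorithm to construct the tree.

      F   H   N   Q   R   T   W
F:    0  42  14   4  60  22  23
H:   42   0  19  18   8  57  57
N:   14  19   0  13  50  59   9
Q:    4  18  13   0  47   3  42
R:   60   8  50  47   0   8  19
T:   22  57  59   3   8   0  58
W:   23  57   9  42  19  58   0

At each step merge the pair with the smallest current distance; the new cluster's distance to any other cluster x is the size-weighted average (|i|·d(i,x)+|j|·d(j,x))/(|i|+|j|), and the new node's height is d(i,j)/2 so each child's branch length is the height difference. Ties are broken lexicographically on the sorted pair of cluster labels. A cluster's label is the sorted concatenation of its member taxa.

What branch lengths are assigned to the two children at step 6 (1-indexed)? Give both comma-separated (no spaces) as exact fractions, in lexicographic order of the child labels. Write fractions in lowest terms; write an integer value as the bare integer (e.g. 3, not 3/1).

iteration 1: select Q,T (d=3); attach at lengths (3/2, 3/2); label the merged cluster QT
  updated: d(F,QT)=13, d(H,QT)=75/2, d(N,QT)=36, d(QT,R)=55/2, d(QT,W)=50
iteration 2: select H,R (d=8); attach at lengths (4, 4); label the merged cluster HR
  updated: d(F,HR)=51, d(HR,N)=69/2, d(HR,QT)=65/2, d(HR,W)=38
iteration 3: select N,W (d=9); attach at lengths (9/2, 9/2); label the merged cluster NW
  updated: d(F,NW)=37/2, d(HR,NW)=145/4, d(NW,QT)=43
iteration 4: select F,QT (d=13); attach at lengths (13/2, 5); label the merged cluster FQT
  updated: d(FQT,HR)=116/3, d(FQT,NW)=209/6
iteration 5: select FQT,NW (d=209/6); attach at lengths (131/12, 155/12); label the merged cluster FNQTW
  updated: d(FNQTW,HR)=377/10
iteration 6: select FNQTW,HR (d=377/10); attach at lengths (43/30, 297/20); label the merged cluster FHNQRTW
final tree: (((F:13/2,(Q:3/2,T:3/2):5):131/12,(N:9/2,W:9/2):155/12):43/30,(H:4,R:4):297/20)
total length: 4297/60

43/30,297/20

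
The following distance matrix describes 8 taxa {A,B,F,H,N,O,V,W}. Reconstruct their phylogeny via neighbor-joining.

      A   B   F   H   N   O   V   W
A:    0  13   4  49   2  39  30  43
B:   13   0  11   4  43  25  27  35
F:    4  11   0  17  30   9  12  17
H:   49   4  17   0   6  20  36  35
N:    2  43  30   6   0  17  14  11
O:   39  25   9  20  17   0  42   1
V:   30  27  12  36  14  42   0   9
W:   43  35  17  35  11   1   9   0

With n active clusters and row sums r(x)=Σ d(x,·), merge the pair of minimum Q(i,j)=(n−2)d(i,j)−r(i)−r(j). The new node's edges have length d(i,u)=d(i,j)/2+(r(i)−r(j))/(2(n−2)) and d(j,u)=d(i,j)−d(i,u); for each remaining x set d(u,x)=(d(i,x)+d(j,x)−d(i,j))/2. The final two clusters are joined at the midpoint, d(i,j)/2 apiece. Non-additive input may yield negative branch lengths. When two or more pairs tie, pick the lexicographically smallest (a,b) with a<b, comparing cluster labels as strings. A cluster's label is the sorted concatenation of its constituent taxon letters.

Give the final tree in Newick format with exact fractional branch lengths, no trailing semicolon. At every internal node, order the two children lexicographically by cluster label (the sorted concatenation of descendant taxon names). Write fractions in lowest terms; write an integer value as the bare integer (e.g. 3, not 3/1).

step 1: merge (B,H) at d=4, Q=-301; branch lengths B→5/4, H→11/4; new cluster BH
  updated: d(A,BH)=29, d(BH,F)=12, d(BH,N)=45/2, d(BH,O)=41/2, d(BH,V)=59/2, d(BH,W)=33
step 2: merge (O,W) at d=1, Q=-475/2; branch lengths O→39/20, W→-19/20; new cluster OW
  updated: d(A,OW)=81/2, d(BH,OW)=105/4, d(F,OW)=25/2, d(N,OW)=27/2, d(OW,V)=25
step 3: merge (A,N) at d=2, Q=-359/2; branch lengths A→63/16, N→-31/16; new cluster AN
  updated: d(AN,BH)=99/4, d(AN,F)=16, d(AN,OW)=26, d(AN,V)=21
step 4: merge (AN,V) at d=21, Q=-449/4; branch lengths AN→253/24, V→251/24; new cluster ANV
  updated: d(ANV,BH)=133/8, d(ANV,F)=7/2, d(ANV,OW)=15
step 5: merge (ANV,OW) at d=15, Q=-471/8; branch lengths ANV→91/32, OW→389/32; new cluster ANOVW
  updated: d(ANOVW,BH)=223/16, d(ANOVW,F)=1/2
step 6: merge (ANOVW,BH) at d=223/16, Q=-423/16; branch lengths ANOVW→39/32, BH→407/32; new cluster ABHNOVW
  updated: d(ABHNOVW,F)=-23/32
step 7: merge (ABHNOVW,F) at d=-23/32; branch lengths ABHNOVW→-23/64, F→-23/64; new cluster ABFHNOVW
final tree: (((((A:63/16,N:-31/16):253/24,V:251/24):91/32,(O:39/20,W:-19/20):389/32):39/32,(B:5/4,H:11/4):407/32):-23/64,F:-23/64)
total length: 1799/32

(((((A:63/16,N:-31/16):253/24,V:251/24):91/32,(O:39/20,W:-19/20):389/32):39/32,(B:5/4,H:11/4):407/32):-23/64,F:-23/64)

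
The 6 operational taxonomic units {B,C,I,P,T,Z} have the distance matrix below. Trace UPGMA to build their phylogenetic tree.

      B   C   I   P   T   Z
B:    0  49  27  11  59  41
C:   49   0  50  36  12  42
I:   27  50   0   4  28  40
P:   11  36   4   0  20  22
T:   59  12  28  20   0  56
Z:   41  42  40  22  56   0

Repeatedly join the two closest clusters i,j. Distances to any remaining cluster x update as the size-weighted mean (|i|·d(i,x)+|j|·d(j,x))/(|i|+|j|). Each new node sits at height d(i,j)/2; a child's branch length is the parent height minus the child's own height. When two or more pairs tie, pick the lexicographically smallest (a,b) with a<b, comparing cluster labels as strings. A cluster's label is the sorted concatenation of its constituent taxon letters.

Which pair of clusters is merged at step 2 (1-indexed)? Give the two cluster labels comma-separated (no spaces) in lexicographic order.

C,T

step 1: merge (I,P) at d=4; branch lengths I→2, P→2; new cluster IP
  updated: d(B,IP)=19, d(C,IP)=43, d(IP,T)=24, d(IP,Z)=31
step 2: merge (C,T) at d=12; branch lengths C→6, T→6; new cluster CT
  updated: d(B,CT)=54, d(CT,IP)=67/2, d(CT,Z)=49
step 3: merge (B,IP) at d=19; branch lengths B→19/2, IP→15/2; new cluster BIP
  updated: d(BIP,CT)=121/3, d(BIP,Z)=103/3
step 4: merge (BIP,Z) at d=103/3; branch lengths BIP→23/3, Z→103/6; new cluster BIPZ
  updated: d(BIPZ,CT)=85/2
step 5: merge (BIPZ,CT) at d=85/2; branch lengths BIPZ→49/12, CT→61/4; new cluster BCIPTZ
final tree: (((B:19/2,(I:2,P:2):15/2):23/3,Z:103/6):49/12,(C:6,T:6):61/4)
total length: 463/6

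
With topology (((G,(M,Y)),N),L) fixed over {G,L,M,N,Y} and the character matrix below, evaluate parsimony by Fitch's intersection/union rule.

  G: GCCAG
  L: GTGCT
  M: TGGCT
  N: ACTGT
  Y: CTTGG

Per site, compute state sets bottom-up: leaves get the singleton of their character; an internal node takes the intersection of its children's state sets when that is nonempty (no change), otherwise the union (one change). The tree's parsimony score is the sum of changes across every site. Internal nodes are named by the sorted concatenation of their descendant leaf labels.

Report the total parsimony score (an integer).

14

MY@0: {T} ∪ {C} = {C,T} (union, +1)
GMY@0: {G} ∪ {C,T} = {C,G,T} (union, +1)
GMNY@0: {C,G,T} ∪ {A} = {A,C,G,T} (union, +1)
GLMNY@0: {A,C,G,T} ∩ {G} = {G} (intersection, +0)
MY@1: {G} ∪ {T} = {G,T} (union, +1)
GMY@1: {C} ∪ {G,T} = {C,G,T} (union, +1)
GMNY@1: {C,G,T} ∩ {C} = {C} (intersection, +0)
GLMNY@1: {C} ∪ {T} = {C,T} (union, +1)
MY@2: {G} ∪ {T} = {G,T} (union, +1)
GMY@2: {C} ∪ {G,T} = {C,G,T} (union, +1)
GMNY@2: {C,G,T} ∩ {T} = {T} (intersection, +0)
GLMNY@2: {T} ∪ {G} = {G,T} (union, +1)
MY@3: {C} ∪ {G} = {C,G} (union, +1)
GMY@3: {A} ∪ {C,G} = {A,C,G} (union, +1)
GMNY@3: {A,C,G} ∩ {G} = {G} (intersection, +0)
GLMNY@3: {G} ∪ {C} = {C,G} (union, +1)
MY@4: {T} ∪ {G} = {G,T} (union, +1)
GMY@4: {G} ∩ {G,T} = {G} (intersection, +0)
GMNY@4: {G} ∪ {T} = {G,T} (union, +1)
GLMNY@4: {G,T} ∩ {T} = {T} (intersection, +0)
per-site changes: [3, 3, 3, 3, 2]; total = 14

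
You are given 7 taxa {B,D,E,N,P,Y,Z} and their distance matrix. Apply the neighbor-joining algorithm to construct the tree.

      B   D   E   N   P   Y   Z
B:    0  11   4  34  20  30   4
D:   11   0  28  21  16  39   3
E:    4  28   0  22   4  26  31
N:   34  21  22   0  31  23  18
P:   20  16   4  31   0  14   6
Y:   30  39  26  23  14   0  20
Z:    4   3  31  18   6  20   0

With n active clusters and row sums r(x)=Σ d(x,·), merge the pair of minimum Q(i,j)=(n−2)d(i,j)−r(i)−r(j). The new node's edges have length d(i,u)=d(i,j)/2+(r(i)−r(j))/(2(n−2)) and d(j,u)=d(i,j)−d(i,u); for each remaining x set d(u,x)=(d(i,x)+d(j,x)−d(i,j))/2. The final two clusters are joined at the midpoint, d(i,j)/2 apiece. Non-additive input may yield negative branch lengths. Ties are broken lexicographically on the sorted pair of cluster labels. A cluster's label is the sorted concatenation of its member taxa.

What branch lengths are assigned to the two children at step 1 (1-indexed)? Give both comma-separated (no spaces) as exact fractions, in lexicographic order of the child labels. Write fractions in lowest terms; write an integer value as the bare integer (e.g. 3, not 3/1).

4/5,16/5

iteration 1: select B,E (d=4, Q=-198); attach at lengths (4/5, 16/5); label the merged cluster BE
  updated: d(BE,D)=35/2, d(BE,N)=26, d(BE,P)=10, d(BE,Y)=26, d(BE,Z)=31/2
iteration 2: select N,Y (d=23, Q=-149); attach at lengths (89/8, 95/8); label the merged cluster NY
  updated: d(BE,NY)=29/2, d(D,NY)=37/2, d(NY,P)=11, d(NY,Z)=15/2
iteration 3: select D,Z (d=3, Q=-78); attach at lengths (16/3, -7/3); label the merged cluster DZ
  updated: d(BE,DZ)=15, d(DZ,NY)=23/2, d(DZ,P)=19/2
iteration 4: select BE,P (d=10, Q=-50); attach at lengths (29/4, 11/4); label the merged cluster BEP
  updated: d(BEP,DZ)=29/4, d(BEP,NY)=31/4
iteration 5: select BEP,DZ (d=29/4, Q=-53/2); attach at lengths (7/4, 11/2); label the merged cluster BDEPZ
  updated: d(BDEPZ,NY)=6
iteration 6: select BDEPZ,NY (d=6); attach at lengths (3, 3); label the merged cluster BDENPYZ
final tree: ((((B:4/5,E:16/5):29/4,P:11/4):7/4,(D:16/3,Z:-7/3):11/2):3,(N:89/8,Y:95/8):3)
total length: 213/4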